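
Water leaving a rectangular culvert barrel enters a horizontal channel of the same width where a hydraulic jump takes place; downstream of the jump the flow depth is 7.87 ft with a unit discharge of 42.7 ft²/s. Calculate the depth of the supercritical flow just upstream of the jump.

y₁ = 1.53 ft

V₂ = q/y₂ = 42.7/7.87 = 5.43 ft/s; Fr₂ = V₂/√(g·y₂) = 0.341.
Since the conjugate-depth ratio holds either way, y₁/y₂ = ½[√(1 + 8Fr₂²) − 1] = ½[√1.929 − 1] = 0.194.
y₁ = 0.194 × 7.87 = 1.53 ft.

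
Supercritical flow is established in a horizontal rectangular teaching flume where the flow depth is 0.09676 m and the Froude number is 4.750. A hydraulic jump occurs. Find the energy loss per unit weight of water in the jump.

ΔE = 0.5569 m

Fr₁ = 4.750 (given).
By Bélanger, y₂/y₁ = ½[√(1 + 8Fr₁²) − 1] = ½[√181.50 − 1] = 6.236.
y₂ = 6.236 × 0.09676 = 0.6034 m.
Head loss: ΔE = (y₂ − y₁)³/(4y₁y₂) = (0.6034 − 0.09676)³/(4×0.09676×0.6034) = 0.1301/0.2335 = 0.5569 m.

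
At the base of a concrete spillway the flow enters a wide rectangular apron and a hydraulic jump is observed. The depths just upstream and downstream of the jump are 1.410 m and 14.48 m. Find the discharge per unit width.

For a rectangular channel the momentum equation gives q² = ½·g·y₁·y₂·(y₁ + y₂) = ½×9.81×1.410×14.48×15.89 = 1591.
q = √1591 = 39.89 m²/s.

q = 39.89 m²/s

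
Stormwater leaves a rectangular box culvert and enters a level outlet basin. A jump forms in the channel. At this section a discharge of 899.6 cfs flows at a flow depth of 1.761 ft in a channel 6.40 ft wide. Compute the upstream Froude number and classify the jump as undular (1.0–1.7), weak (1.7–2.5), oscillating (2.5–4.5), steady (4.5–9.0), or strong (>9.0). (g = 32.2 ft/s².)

q = Q/b = 899.6/6.40 = 140.6 ft²/s; V₁ = q/y₁ = 79.82 ft/s. Fr₁ = V₁/√(g·y₁) = 10.60.
Fr₁ = 10.60 lies in the strong range.

Fr₁ = 10.60; strong jump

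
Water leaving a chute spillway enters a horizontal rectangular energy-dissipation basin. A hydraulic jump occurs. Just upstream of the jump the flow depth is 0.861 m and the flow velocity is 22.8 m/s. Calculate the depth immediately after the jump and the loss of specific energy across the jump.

Fr₁ = V₁/√(g·y₁) = 22.8/√(9.81×0.861) = 7.85.
Sequent-depth ratio: y₂/y₁ = ½[√(1 + 8Fr₁²) − 1] = ½[√493.4 − 1] = 10.6.
y₂ = 10.6 × 0.861 = 9.13 m.
Head loss: ΔE = (y₂ − y₁)³/(4y₁y₂) = (9.13 − 0.861)³/(4×0.861×9.13) = 566/31.4 = 18.0 m.

y₂ = 9.13 m; ΔE = 18.0 m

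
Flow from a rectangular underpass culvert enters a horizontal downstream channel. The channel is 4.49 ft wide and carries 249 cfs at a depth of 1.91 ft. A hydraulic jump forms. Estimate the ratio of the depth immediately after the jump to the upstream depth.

y₂/y₁ = 4.76

q = Q/b = 249/4.49 = 55.5 ft²/s; V₁ = q/y₁ = 29.0 ft/s. Fr₁ = V₁/√(g·y₁) = 3.70.
Conjugate-depth relation: y₂/y₁ = ½[√(1 + 8Fr₁²) − 1] = ½[√110.7 − 1] = 4.76.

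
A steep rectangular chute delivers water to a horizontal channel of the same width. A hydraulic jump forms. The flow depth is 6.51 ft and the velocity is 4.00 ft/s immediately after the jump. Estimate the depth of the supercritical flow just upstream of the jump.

y₁ = 0.876 ft

Fr₂ = V₂/√(g·y₂) = 4.00/√(32.2×6.51) = 0.276.
The Bélanger relation is symmetric: y₁/y₂ = ½[√(1 + 8Fr₂²) − 1] = ½[√1.611 − 1] = 0.135.
y₁ = 0.135 × 6.51 = 0.876 ft.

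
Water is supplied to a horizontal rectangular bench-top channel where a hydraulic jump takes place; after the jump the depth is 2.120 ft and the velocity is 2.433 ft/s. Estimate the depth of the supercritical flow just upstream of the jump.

Fr₂ = V₂/√(g·y₂) = 2.433/√(32.2×2.120) = 0.2945.
Since the conjugate-depth ratio holds either way, y₁/y₂ = ½[√(1 + 8Fr₂²) − 1] = ½[√1.6937 − 1] = 0.1507.
y₁ = 0.1507 × 2.120 = 0.3195 ft.

y₁ = 0.3195 ft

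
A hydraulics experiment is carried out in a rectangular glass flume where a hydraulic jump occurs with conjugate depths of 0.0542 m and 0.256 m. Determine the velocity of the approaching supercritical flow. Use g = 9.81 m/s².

For a rectangular channel the momentum equation gives q² = ½·g·y₁·y₂·(y₁ + y₂) = ½×9.81×0.0542×0.256×0.310 = 0.0211.
q = √0.0211 = 0.145 m²/s.
V₁ = q/y₁ = 0.145/0.0542 = 2.68 m/s.

V₁ = 2.68 m/s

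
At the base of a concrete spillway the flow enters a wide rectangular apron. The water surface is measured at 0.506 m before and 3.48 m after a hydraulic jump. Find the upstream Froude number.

For a rectangular channel the momentum equation gives q² = ½·g·y₁·y₂·(y₁ + y₂) = ½×9.81×0.506×3.48×3.99 = 34.4.
q = √34.4 = 5.87 m²/s.
V₁ = q/y₁ = 11.6 m/s; Fr₁ = V₁/√(g·y₁) = 5.20.

Fr₁ = 5.20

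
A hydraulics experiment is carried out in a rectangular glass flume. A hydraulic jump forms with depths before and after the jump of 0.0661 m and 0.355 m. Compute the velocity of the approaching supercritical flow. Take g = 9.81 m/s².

For a rectangular channel the momentum equation gives q² = ½·g·y₁·y₂·(y₁ + y₂) = ½×9.81×0.0661×0.355×0.421 = 0.0485.
q = √0.0485 = 0.220 m²/s.
V₁ = q/y₁ = 0.220/0.0661 = 3.33 m/s.

V₁ = 3.33 m/s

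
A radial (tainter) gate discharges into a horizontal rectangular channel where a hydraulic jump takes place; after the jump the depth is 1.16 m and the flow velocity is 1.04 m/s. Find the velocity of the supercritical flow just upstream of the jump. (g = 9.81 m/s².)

V₁ = 6.36 m/s

Fr₂ = V₂/√(g·y₂) = 1.04/√(9.81×1.16) = 0.308.
The Bélanger relation is symmetric: y₁/y₂ = ½[√(1 + 8Fr₂²) − 1] = ½[√1.760 − 1] = 0.163.
y₁ = 0.163 × 1.16 = 0.190 m.
V₁ = q/y₁ = 1.21/0.190 = 6.36 m/s.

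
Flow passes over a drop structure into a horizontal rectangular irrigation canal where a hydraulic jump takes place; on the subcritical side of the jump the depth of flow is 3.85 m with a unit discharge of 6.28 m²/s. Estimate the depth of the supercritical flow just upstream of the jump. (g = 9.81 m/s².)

y₁ = 0.482 m

V₂ = q/y₂ = 6.28/3.85 = 1.63 m/s; Fr₂ = V₂/√(g·y₂) = 0.265.
From the momentum equation (using Fr₂), y₁/y₂ = ½[√(1 + 8Fr₂²) − 1] = ½[√1.564 − 1] = 0.125.
y₁ = 0.125 × 3.85 = 0.482 m.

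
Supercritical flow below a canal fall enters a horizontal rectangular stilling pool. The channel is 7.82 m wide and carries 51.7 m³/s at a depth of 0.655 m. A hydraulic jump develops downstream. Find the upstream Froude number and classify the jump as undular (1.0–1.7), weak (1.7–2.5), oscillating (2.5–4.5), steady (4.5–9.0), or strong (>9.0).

q = Q/b = 51.7/7.82 = 6.61 m²/s; V₁ = q/y₁ = 10.1 m/s. Fr₁ = V₁/√(g·y₁) = 3.98.
Fr₁ = 3.98 lies in the oscillating range.

Fr₁ = 3.98; oscillating jump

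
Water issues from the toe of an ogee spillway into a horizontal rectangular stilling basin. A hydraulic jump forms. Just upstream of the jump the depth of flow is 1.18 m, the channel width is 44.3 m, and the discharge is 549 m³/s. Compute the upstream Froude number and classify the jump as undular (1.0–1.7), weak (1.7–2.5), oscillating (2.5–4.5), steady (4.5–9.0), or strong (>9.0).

Fr₁ = 3.09; oscillating jump

q = Q/b = 549/44.3 = 12.4 m²/s; V₁ = q/y₁ = 10.5 m/s. Fr₁ = V₁/√(g·y₁) = 3.09.
Fr₁ = 3.09 lies in the oscillating range.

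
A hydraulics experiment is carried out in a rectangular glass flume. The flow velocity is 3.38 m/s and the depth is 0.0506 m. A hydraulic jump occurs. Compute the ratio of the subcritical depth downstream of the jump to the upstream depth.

Fr₁ = V₁/√(g·y₁) = 3.38/√(9.81×0.0506) = 4.80.
Conjugate-depth relation: y₂/y₁ = ½[√(1 + 8Fr₁²) − 1] = ½[√185.1 − 1] = 6.30.

y₂/y₁ = 6.30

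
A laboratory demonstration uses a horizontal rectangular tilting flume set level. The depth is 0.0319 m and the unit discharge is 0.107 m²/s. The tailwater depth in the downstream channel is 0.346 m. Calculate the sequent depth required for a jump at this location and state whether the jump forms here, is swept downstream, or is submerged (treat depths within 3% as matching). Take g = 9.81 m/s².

y₂ = 0.255 m; the jump is submerged

V₁ = q/y₁ = 0.107/0.0319 = 3.35 m/s. Fr₁ = V₁/√(g·y₁) = 3.35/√(9.81×0.0319) = 6.00.
By Bélanger, y₂/y₁ = ½[√(1 + 8Fr₁²) − 1] = ½[√288.6 − 1] = 7.99.
y₂ = 7.99 × 0.0319 = 0.255 m.
Tailwater y_tw = 0.346 m: y_tw > y₂, so the jump is submerged.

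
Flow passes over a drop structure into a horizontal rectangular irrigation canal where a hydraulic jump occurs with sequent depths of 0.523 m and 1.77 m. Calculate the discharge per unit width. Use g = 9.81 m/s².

For a rectangular channel the momentum equation gives q² = ½·g·y₁·y₂·(y₁ + y₂) = ½×9.81×0.523×1.77×2.29 = 10.4.
q = √10.4 = 3.23 m²/s.

q = 3.23 m²/s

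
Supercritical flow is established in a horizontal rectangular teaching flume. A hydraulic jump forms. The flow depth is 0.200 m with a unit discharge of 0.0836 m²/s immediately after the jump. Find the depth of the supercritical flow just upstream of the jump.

V₂ = q/y₂ = 0.0836/0.200 = 0.418 m/s; Fr₂ = V₂/√(g·y₂) = 0.298.
Since the conjugate-depth ratio holds either way, y₁/y₂ = ½[√(1 + 8Fr₂²) − 1] = ½[√1.712 − 1] = 0.154.
y₁ = 0.154 × 0.200 = 0.0309 m.

y₁ = 0.0309 m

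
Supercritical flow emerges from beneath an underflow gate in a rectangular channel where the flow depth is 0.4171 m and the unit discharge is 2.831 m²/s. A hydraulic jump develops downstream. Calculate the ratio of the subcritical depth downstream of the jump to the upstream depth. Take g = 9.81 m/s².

y₂/y₁ = 4.272

V₁ = q/y₁ = 2.831/0.4171 = 6.787 m/s. Fr₁ = V₁/√(g·y₁) = 6.787/√(9.81×0.4171) = 3.355.
By Bélanger, y₂/y₁ = ½[√(1 + 8Fr₁²) − 1] = ½[√91.070 − 1] = 4.272.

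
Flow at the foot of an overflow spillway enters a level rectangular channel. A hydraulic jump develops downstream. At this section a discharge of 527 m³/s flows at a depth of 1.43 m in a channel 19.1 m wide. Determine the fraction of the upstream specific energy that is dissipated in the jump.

ΔE/E₁ = 0.503 (50.3%)

q = Q/b = 527/19.1 = 27.6 m²/s; V₁ = q/y₁ = 19.3 m/s. Fr₁ = V₁/√(g·y₁) = 5.15.
From the momentum equation for a rectangular channel, y₂/y₁ = ½[√(1 + 8Fr₁²) − 1] = ½[√213.3 − 1] = 6.80.
y₂ = 6.80 × 1.43 = 9.73 m.
E₁ = y₁ + V₁²/2g = 20.4 m. ΔE = (y₂ − y₁)³/(4y₁y₂) = 10.3 m. ΔE/E₁ = 10.3/20.4 = 0.503.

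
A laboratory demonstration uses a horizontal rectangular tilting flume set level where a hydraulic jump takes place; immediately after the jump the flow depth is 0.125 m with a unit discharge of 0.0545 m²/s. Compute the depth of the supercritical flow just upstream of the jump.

y₁ = 0.0310 m

V₂ = q/y₂ = 0.0545/0.125 = 0.436 m/s; Fr₂ = V₂/√(g·y₂) = 0.394.
From the momentum equation (using Fr₂), y₁/y₂ = ½[√(1 + 8Fr₂²) − 1] = ½[√2.240 − 1] = 0.248.
y₁ = 0.248 × 0.125 = 0.0310 m.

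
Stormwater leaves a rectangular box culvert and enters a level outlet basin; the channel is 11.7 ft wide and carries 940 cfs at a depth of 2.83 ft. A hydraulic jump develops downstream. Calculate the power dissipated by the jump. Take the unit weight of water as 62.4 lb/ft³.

P = 413 hp

q = Q/b = 940/11.7 = 80.3 ft²/s; V₁ = q/y₁ = 28.4 ft/s. Fr₁ = V₁/√(g·y₁) = 2.97.
Bélanger equation: y₂/y₁ = ½[√(1 + 8Fr₁²) − 1] = ½[√71.76 − 1] = 3.74.
y₂ = 3.74 × 2.83 = 10.6 ft.
V₂ = q/y₂ = 80.3/10.6 = 7.60 ft/s. E₁ = y₁ + V₁²/2g = 15.3 ft; E₂ = y₂ + V₂²/2g = 11.5 ft. ΔE = E₁ − E₂ = 3.88 ft.
P = γ·Q·ΔE/550 = 62.4 × 940 × 3.88 / 550 = 413 hp.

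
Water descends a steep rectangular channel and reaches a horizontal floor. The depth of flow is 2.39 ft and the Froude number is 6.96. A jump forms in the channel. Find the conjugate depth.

Fr₁ = 6.96 (given).
Sequent-depth ratio: y₂/y₁ = ½[√(1 + 8Fr₁²) − 1] = ½[√388.5 − 1] = 9.36.
y₂ = 9.36 × 2.39 = 22.4 ft.

y₂ = 22.4 ft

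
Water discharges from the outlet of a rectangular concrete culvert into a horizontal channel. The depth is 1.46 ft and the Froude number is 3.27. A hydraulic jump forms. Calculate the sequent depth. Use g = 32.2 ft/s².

Fr₁ = 3.27 (given).
Sequent-depth ratio: y₂/y₁ = ½[√(1 + 8Fr₁²) − 1] = ½[√86.54 − 1] = 4.15.
y₂ = 4.15 × 1.46 = 6.06 ft.

y₂ = 6.06 ft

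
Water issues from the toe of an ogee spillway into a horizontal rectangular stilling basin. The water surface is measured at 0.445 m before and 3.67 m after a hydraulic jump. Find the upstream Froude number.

Fr₁ = 6.18

For a rectangular channel the momentum equation gives q² = ½·g·y₁·y₂·(y₁ + y₂) = ½×9.81×0.445×3.67×4.12 = 33.0.
q = √33.0 = 5.74 m²/s.
V₁ = q/y₁ = 12.9 m/s; Fr₁ = V₁/√(g·y₁) = 6.18.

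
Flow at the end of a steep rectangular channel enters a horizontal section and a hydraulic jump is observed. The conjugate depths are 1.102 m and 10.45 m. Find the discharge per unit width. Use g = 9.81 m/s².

For a rectangular channel the momentum equation gives q² = ½·g·y₁·y₂·(y₁ + y₂) = ½×9.81×1.102×10.45×11.55 = 652.5.
q = √652.5 = 25.54 m²/s.

q = 25.54 m²/s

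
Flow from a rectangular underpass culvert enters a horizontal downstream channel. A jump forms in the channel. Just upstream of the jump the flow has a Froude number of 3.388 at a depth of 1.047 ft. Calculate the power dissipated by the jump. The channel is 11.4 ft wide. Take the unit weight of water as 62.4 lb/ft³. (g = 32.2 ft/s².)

Fr₁ = 3.388 (given).
By Bélanger, y₂/y₁ = ½[√(1 + 8Fr₁²) − 1] = ½[√92.828 − 1] = 4.317.
y₂ = 4.317 × 1.047 = 4.520 ft.
V₁ = Fr₁·√(g·y₁) = 3.388×√(32.2×1.047) = 19.67 ft/s; q = V₁·y₁ = 20.60 ft²/s. V₂ = q/y₂ = 20.60/4.520 = 4.556 ft/s. E₁ = y₁ + V₁²/2g = 7.056 ft; E₂ = y₂ + V₂²/2g = 4.843 ft. ΔE = E₁ − E₂ = 2.213 ft.
Q = q·b = 20.60 × 11.4 = 234.8 cfs. P = γ·Q·ΔE/550 = 62.4 × 234.8 × 2.213 / 550 = 58.96 hp.

P = 58.96 hp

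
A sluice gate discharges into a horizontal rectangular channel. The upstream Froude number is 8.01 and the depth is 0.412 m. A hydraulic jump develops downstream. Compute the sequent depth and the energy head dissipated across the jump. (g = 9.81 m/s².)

Fr₁ = 8.01 (given).
Sequent-depth ratio: y₂/y₁ = ½[√(1 + 8Fr₁²) − 1] = ½[√514.3 − 1] = 10.8.
y₂ = 10.8 × 0.412 = 4.47 m.
V₁ = Fr₁·√(g·y₁) = 8.01×√(9.81×0.412) = 16.1 m/s; q = V₁·y₁ = 6.63 m²/s. V₂ = q/y₂ = 6.63/4.47 = 1.49 m/s. E₁ = y₁ + V₁²/2g = 13.6 m; E₂ = y₂ + V₂²/2g = 4.58 m. ΔE = E₁ − E₂ = 9.05 m.

y₂ = 4.47 m; ΔE = 9.05 m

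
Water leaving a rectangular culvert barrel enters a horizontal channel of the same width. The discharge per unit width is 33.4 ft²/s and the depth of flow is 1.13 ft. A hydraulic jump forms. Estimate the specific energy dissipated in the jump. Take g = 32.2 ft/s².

V₁ = q/y₁ = 33.4/1.13 = 29.6 ft/s. Fr₁ = V₁/√(g·y₁) = 29.6/√(32.2×1.13) = 4.90.
By Bélanger, y₂/y₁ = ½[√(1 + 8Fr₁²) − 1] = ½[√193.1 − 1] = 6.45.
y₂ = 6.45 × 1.13 = 7.29 ft.
Head loss: ΔE = (y₂ − y₁)³/(4y₁y₂) = (7.29 − 1.13)³/(4×1.13×7.29) = 233/32.9 = 7.08 ft.

ΔE = 7.08 ft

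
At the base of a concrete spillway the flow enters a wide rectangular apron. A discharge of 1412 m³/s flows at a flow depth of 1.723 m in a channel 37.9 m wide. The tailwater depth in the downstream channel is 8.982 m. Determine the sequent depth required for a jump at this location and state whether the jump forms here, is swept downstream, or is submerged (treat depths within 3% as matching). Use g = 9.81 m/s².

q = Q/b = 1412/37.9 = 37.26 m²/s; V₁ = q/y₁ = 21.62 m/s. Fr₁ = V₁/√(g·y₁) = 5.259.
Bélanger equation: y₂/y₁ = ½[√(1 + 8Fr₁²) − 1] = ½[√222.29 − 1] = 6.955.
y₂ = 6.955 × 1.723 = 11.98 m.
Tailwater y_tw = 8.982 m: y_tw < y₂, so the jump is swept downstream.

y₂ = 11.98 m; the jump is swept downstream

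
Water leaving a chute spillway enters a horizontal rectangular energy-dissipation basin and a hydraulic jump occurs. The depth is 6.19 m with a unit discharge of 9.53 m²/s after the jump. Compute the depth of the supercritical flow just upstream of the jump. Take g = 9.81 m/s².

y₁ = 0.450 m

V₂ = q/y₂ = 9.53/6.19 = 1.54 m/s; Fr₂ = V₂/√(g·y₂) = 0.198.
Applying the sequent-depth relation in reverse, y₁/y₂ = ½[√(1 + 8Fr₂²) − 1] = ½[√1.312 − 1] = 0.0728.
y₁ = 0.0728 × 6.19 = 0.450 m.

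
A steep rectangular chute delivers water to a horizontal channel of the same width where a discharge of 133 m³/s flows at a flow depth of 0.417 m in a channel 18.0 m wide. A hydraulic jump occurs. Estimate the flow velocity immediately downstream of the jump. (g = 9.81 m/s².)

V₂ = 1.49 m/s

q = Q/b = 133/18.0 = 7.39 m²/s; V₁ = q/y₁ = 17.7 m/s. Fr₁ = V₁/√(g·y₁) = 8.76.
Sequent-depth ratio: y₂/y₁ = ½[√(1 + 8Fr₁²) − 1] = ½[√615.0 − 1] = 11.9.
y₂ = 11.9 × 0.417 = 4.96 m.
V₂ = q/y₂ = 7.39/4.96 = 1.49 m/s.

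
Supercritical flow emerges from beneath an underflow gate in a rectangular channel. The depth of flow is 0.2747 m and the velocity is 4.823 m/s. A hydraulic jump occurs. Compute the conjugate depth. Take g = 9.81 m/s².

y₂ = 1.012 m

Fr₁ = V₁/√(g·y₁) = 4.823/√(9.81×0.2747) = 2.938.
From the momentum equation for a rectangular channel, y₂/y₁ = ½[√(1 + 8Fr₁²) − 1] = ½[√70.055 − 1] = 3.685.
y₂ = 3.685 × 0.2747 = 1.012 m.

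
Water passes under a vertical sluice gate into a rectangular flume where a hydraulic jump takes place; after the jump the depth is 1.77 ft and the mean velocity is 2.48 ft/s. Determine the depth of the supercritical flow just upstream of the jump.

y₁ = 0.323 ft

Fr₂ = V₂/√(g·y₂) = 2.48/√(32.2×1.77) = 0.329.
The Bélanger relation is symmetric: y₁/y₂ = ½[√(1 + 8Fr₂²) − 1] = ½[√1.863 − 1] = 0.183.
y₁ = 0.183 × 1.77 = 0.323 ft.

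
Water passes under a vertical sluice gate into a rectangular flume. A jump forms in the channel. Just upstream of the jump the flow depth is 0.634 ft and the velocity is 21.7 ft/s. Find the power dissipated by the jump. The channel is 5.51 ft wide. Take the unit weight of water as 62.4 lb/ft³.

P = 32.4 hp

Fr₁ = V₁/√(g·y₁) = 21.7/√(32.2×0.634) = 4.80.
Conjugate-depth relation: y₂/y₁ = ½[√(1 + 8Fr₁²) − 1] = ½[√185.5 − 1] = 6.31.
y₂ = 6.31 × 0.634 = 4.00 ft.
Head loss: ΔE = (y₂ − y₁)³/(4y₁y₂) = (4.00 − 0.634)³/(4×0.634×4.00) = 38.2/10.1 = 3.76 ft.
q = V₁·y₁ = 21.7 × 0.634 = 13.8 ft²/s. Q = q·b = 13.8 × 5.51 = 75.8 cfs. P = γ·Q·ΔE/550 = 62.4 × 75.8 × 3.76 / 550 = 32.4 hp.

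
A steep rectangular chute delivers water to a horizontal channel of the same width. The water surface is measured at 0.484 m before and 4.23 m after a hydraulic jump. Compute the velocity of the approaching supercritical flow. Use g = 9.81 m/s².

For a rectangular channel the momentum equation gives q² = ½·g·y₁·y₂·(y₁ + y₂) = ½×9.81×0.484×4.23×4.71 = 47.3.
q = √47.3 = 6.88 m²/s.
V₁ = q/y₁ = 6.88/0.484 = 14.2 m/s.

V₁ = 14.2 m/s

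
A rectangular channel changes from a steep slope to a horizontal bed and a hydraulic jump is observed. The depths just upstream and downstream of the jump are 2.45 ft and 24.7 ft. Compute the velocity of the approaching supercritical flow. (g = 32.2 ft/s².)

V₁ = 66.4 ft/s

For a rectangular channel the momentum equation gives q² = ½·g·y₁·y₂·(y₁ + y₂) = ½×32.2×2.45×24.7×27.1 = 26452.
q = √26452 = 163 ft²/s.
V₁ = q/y₁ = 163/2.45 = 66.4 ft/s.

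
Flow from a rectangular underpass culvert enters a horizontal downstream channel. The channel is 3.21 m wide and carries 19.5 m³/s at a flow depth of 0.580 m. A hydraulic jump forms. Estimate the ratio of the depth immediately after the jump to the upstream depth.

q = Q/b = 19.5/3.21 = 6.07 m²/s; V₁ = q/y₁ = 10.5 m/s. Fr₁ = V₁/√(g·y₁) = 4.39.
Bélanger equation: y₂/y₁ = ½[√(1 + 8Fr₁²) − 1] = ½[√155.2 − 1] = 5.73.

y₂/y₁ = 5.73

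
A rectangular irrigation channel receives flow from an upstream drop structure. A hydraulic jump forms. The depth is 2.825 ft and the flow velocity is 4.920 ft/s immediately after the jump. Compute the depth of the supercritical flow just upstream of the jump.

Fr₂ = V₂/√(g·y₂) = 4.920/√(32.2×2.825) = 0.5159.
Since the conjugate-depth ratio holds either way, y₁/y₂ = ½[√(1 + 8Fr₂²) − 1] = ½[√3.1289 − 1] = 0.3844.
y₁ = 0.3844 × 2.825 = 1.086 ft.

y₁ = 1.086 ft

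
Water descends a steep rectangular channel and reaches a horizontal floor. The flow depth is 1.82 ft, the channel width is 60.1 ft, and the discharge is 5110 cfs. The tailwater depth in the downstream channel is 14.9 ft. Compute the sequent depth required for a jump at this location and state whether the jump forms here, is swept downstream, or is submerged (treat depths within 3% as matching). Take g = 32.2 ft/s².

q = Q/b = 5110/60.1 = 85.0 ft²/s; V₁ = q/y₁ = 46.7 ft/s. Fr₁ = V₁/√(g·y₁) = 6.10.
From the momentum equation for a rectangular channel, y₂/y₁ = ½[√(1 + 8Fr₁²) − 1] = ½[√298.9 − 1] = 8.14.
y₂ = 8.14 × 1.82 = 14.8 ft.
Tailwater y_tw = 14.9 ft: y_tw ≈ y₂, so the jump forms here.

y₂ = 14.8 ft; the jump forms here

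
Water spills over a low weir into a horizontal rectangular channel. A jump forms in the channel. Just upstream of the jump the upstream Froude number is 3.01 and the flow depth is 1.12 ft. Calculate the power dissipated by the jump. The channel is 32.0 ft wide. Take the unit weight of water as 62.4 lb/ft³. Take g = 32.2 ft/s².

Fr₁ = 3.01 (given).
Conjugate-depth relation: y₂/y₁ = ½[√(1 + 8Fr₁²) − 1] = ½[√73.48 − 1] = 3.79.
y₂ = 3.79 × 1.12 = 4.24 ft.
Head loss: ΔE = (y₂ − y₁)³/(4y₁y₂) = (4.24 − 1.12)³/(4×1.12×4.24) = 30.4/19.0 = 1.60 ft.
V₁ = Fr₁·√(g·y₁) = 3.01×√(32.2×1.12) = 18.1 ft/s; q = V₁·y₁ = 20.2 ft²/s. Q = q·b = 20.2 × 32.0 = 648 cfs. P = γ·Q·ΔE/550 = 62.4 × 648 × 1.60 / 550 = 118 hp.

P = 118 hp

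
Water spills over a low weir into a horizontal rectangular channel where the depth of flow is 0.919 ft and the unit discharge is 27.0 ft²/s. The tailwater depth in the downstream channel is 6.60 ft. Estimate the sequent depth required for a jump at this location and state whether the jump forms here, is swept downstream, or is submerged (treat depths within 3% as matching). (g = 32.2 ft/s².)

V₁ = q/y₁ = 27.0/0.919 = 29.4 ft/s. Fr₁ = V₁/√(g·y₁) = 29.4/√(32.2×0.919) = 5.40.
By Bélanger, y₂/y₁ = ½[√(1 + 8Fr₁²) − 1] = ½[√234.4 − 1] = 7.15.
y₂ = 7.15 × 0.919 = 6.57 ft.
Tailwater y_tw = 6.60 ft: y_tw ≈ y₂, so the jump forms here.

y₂ = 6.57 ft; the jump forms here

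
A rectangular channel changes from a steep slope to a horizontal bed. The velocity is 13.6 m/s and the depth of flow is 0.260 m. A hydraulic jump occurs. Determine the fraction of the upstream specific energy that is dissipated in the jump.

ΔE/E₁ = 0.683 (68.3%)

Fr₁ = V₁/√(g·y₁) = 13.6/√(9.81×0.260) = 8.52.
Conjugate-depth relation: y₂/y₁ = ½[√(1 + 8Fr₁²) − 1] = ½[√581.1 − 1] = 11.6.
y₂ = 11.6 × 0.260 = 3.00 m.
E₁ = y₁ + V₁²/2g = 9.69 m. ΔE = (y₂ − y₁)³/(4y₁y₂) = 6.61 m. ΔE/E₁ = 6.61/9.69 = 0.683.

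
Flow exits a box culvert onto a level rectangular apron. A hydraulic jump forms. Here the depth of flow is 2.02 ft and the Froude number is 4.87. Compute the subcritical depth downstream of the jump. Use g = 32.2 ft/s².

y₂ = 12.9 ft

Fr₁ = 4.87 (given).
From the momentum equation for a rectangular channel, y₂/y₁ = ½[√(1 + 8Fr₁²) − 1] = ½[√190.7 − 1] = 6.41.
y₂ = 6.41 × 2.02 = 12.9 ft.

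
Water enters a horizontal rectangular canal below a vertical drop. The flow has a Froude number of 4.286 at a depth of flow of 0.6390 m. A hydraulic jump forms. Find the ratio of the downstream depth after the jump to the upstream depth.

y₂/y₁ = 5.582

Fr₁ = 4.286 (given).
Sequent-depth ratio: y₂/y₁ = ½[√(1 + 8Fr₁²) − 1] = ½[√147.96 − 1] = 5.582.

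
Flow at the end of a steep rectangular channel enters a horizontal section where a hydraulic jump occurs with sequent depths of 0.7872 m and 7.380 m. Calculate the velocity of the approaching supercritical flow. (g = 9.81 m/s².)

V₁ = 19.38 m/s

For a rectangular channel the momentum equation gives q² = ½·g·y₁·y₂·(y₁ + y₂) = ½×9.81×0.7872×7.380×8.167 = 232.7.
q = √232.7 = 15.26 m²/s.
V₁ = q/y₁ = 15.26/0.7872 = 19.38 m/s.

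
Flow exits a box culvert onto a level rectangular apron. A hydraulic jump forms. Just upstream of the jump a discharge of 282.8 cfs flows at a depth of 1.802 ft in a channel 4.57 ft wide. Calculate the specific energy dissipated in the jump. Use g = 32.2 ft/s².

q = Q/b = 282.8/4.57 = 61.88 ft²/s; V₁ = q/y₁ = 34.34 ft/s. Fr₁ = V₁/√(g·y₁) = 4.508.
By Bélanger, y₂/y₁ = ½[√(1 + 8Fr₁²) − 1] = ½[√163.59 − 1] = 5.895.
y₂ = 5.895 × 1.802 = 10.62 ft.
V₂ = q/y₂ = 61.88/10.62 = 5.825 ft/s. E₁ = y₁ + V₁²/2g = 20.11 ft; E₂ = y₂ + V₂²/2g = 11.15 ft. ΔE = E₁ − E₂ = 8.964 ft.

ΔE = 8.964 ft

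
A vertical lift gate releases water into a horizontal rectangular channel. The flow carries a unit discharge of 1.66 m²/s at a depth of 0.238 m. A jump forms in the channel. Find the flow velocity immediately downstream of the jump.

V₁ = q/y₁ = 1.66/0.238 = 6.97 m/s. Fr₁ = V₁/√(g·y₁) = 6.97/√(9.81×0.238) = 4.56.
From the momentum equation for a rectangular channel, y₂/y₁ = ½[√(1 + 8Fr₁²) − 1] = ½[√167.7 − 1] = 5.97.
y₂ = 5.97 × 0.238 = 1.42 m.
V₂ = q/y₂ = 1.66/1.42 = 1.17 m/s.

V₂ = 1.17 m/s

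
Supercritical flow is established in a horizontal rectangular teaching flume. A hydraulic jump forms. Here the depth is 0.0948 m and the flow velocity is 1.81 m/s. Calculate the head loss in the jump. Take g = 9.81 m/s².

ΔE = 0.0187 m

Fr₁ = V₁/√(g·y₁) = 1.81/√(9.81×0.0948) = 1.88.
Bélanger equation: y₂/y₁ = ½[√(1 + 8Fr₁²) − 1] = ½[√29.18 − 1] = 2.20.
y₂ = 2.20 × 0.0948 = 0.209 m.
Head loss: ΔE = (y₂ − y₁)³/(4y₁y₂) = (0.209 − 0.0948)³/(4×0.0948×0.209) = 0.00148/0.0791 = 0.0187 m.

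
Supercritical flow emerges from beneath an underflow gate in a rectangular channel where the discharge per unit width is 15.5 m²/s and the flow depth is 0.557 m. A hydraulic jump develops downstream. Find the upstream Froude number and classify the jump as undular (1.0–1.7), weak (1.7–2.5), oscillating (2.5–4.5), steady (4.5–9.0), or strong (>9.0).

V₁ = q/y₁ = 15.5/0.557 = 27.8 m/s. Fr₁ = V₁/√(g·y₁) = 27.8/√(9.81×0.557) = 11.9.
Fr₁ = 11.9 lies in the strong range.

Fr₁ = 11.9; strong jump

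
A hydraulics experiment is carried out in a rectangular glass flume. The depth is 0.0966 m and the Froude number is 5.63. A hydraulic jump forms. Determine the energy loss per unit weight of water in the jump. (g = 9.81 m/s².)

ΔE = 0.878 m

Fr₁ = 5.63 (given).
Sequent-depth ratio: y₂/y₁ = ½[√(1 + 8Fr₁²) − 1] = ½[√254.6 − 1] = 7.48.
y₂ = 7.48 × 0.0966 = 0.722 m.
V₁ = Fr₁·√(g·y₁) = 5.63×√(9.81×0.0966) = 5.48 m/s; q = V₁·y₁ = 0.529 m²/s. V₂ = q/y₂ = 0.529/0.722 = 0.733 m/s. E₁ = y₁ + V₁²/2g = 1.63 m; E₂ = y₂ + V₂²/2g = 0.750 m. ΔE = E₁ − E₂ = 0.878 m.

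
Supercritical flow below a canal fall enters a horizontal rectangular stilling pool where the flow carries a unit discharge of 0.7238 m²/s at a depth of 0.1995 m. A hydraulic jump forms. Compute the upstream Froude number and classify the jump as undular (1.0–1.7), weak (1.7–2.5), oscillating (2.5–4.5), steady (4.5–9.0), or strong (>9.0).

Fr₁ = 2.593; oscillating jump

V₁ = q/y₁ = 0.7238/0.1995 = 3.628 m/s. Fr₁ = V₁/√(g·y₁) = 3.628/√(9.81×0.1995) = 2.593.
Fr₁ = 2.593 lies in the oscillating range.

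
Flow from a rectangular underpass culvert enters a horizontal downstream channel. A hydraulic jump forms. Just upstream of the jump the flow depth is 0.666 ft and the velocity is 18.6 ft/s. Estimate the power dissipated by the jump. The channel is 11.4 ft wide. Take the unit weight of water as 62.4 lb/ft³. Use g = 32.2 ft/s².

Fr₁ = V₁/√(g·y₁) = 18.6/√(32.2×0.666) = 4.02.
By Bélanger, y₂/y₁ = ½[√(1 + 8Fr₁²) − 1] = ½[√130.1 − 1] = 5.20.
y₂ = 5.20 × 0.666 = 3.46 ft.
q = V₁·y₁ = 18.6 × 0.666 = 12.4 ft²/s. V₂ = q/y₂ = 12.4/3.46 = 3.58 ft/s. E₁ = y₁ + V₁²/2g = 6.04 ft; E₂ = y₂ + V₂²/2g = 3.66 ft. ΔE = E₁ − E₂ = 2.37 ft.
Q = q·b = 12.4 × 11.4 = 141 cfs. P = γ·Q·ΔE/550 = 62.4 × 141 × 2.37 / 550 = 38.1 hp.

P = 38.1 hp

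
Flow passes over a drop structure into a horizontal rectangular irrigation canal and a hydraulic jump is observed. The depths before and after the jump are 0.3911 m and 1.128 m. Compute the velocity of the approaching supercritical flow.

For a rectangular channel the momentum equation gives q² = ½·g·y₁·y₂·(y₁ + y₂) = ½×9.81×0.3911×1.128×1.519 = 3.287.
q = √3.287 = 1.813 m²/s.
V₁ = q/y₁ = 1.813/0.3911 = 4.636 m/s.

V₁ = 4.636 m/s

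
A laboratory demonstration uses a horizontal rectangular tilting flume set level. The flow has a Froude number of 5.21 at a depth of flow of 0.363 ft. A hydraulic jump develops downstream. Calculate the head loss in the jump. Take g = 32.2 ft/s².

ΔE = 2.69 ft

Fr₁ = 5.21 (given).
Bélanger equation: y₂/y₁ = ½[√(1 + 8Fr₁²) − 1] = ½[√218.2 − 1] = 6.88.
y₂ = 6.88 × 0.363 = 2.50 ft.
Head loss: ΔE = (y₂ − y₁)³/(4y₁y₂) = (2.50 − 0.363)³/(4×0.363×2.50) = 9.75/3.63 = 2.69 ft.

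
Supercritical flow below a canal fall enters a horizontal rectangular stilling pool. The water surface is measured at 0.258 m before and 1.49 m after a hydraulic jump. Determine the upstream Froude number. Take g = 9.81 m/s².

Fr₁ = 4.42

For a rectangular channel the momentum equation gives q² = ½·g·y₁·y₂·(y₁ + y₂) = ½×9.81×0.258×1.49×1.75 = 3.30.
q = √3.30 = 1.82 m²/s.
V₁ = q/y₁ = 7.04 m/s; Fr₁ = V₁/√(g·y₁) = 4.42.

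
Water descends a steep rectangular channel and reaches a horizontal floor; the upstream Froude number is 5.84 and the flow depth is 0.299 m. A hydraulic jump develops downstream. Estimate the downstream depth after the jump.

y₂ = 2.32 m

Fr₁ = 5.84 (given).
Conjugate-depth relation: y₂/y₁ = ½[√(1 + 8Fr₁²) − 1] = ½[√273.8 − 1] = 7.77.
y₂ = 7.77 × 0.299 = 2.32 m.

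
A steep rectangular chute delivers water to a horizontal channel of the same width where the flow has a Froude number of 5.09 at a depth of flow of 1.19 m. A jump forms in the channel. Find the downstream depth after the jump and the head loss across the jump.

Fr₁ = 5.09 (given).
Sequent-depth ratio: y₂/y₁ = ½[√(1 + 8Fr₁²) − 1] = ½[√208.3 − 1] = 6.72.
y₂ = 6.72 × 1.19 = 7.99 m.
V₁ = Fr₁·√(g·y₁) = 5.09×√(9.81×1.19) = 17.4 m/s; q = V₁·y₁ = 20.7 m²/s. V₂ = q/y₂ = 20.7/7.99 = 2.59 m/s. E₁ = y₁ + V₁²/2g = 16.6 m; E₂ = y₂ + V₂²/2g = 8.33 m. ΔE = E₁ − E₂ = 8.27 m.

y₂ = 7.99 m; ΔE = 8.27 m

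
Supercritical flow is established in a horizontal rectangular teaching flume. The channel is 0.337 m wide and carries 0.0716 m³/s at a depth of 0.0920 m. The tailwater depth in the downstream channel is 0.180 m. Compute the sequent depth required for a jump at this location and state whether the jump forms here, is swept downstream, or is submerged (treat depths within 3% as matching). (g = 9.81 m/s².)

q = Q/b = 0.0716/0.337 = 0.212 m²/s; V₁ = q/y₁ = 2.31 m/s. Fr₁ = V₁/√(g·y₁) = 2.43.
Conjugate-depth relation: y₂/y₁ = ½[√(1 + 8Fr₁²) − 1] = ½[√48.27 − 1] = 2.97.
y₂ = 2.97 × 0.0920 = 0.274 m.
Tailwater y_tw = 0.180 m: y_tw < y₂, so the jump is swept downstream.

y₂ = 0.274 m; the jump is swept downstream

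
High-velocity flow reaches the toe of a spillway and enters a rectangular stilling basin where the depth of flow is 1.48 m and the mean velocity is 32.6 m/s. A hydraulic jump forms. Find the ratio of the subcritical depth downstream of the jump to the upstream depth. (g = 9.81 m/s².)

y₂/y₁ = 11.6

Fr₁ = V₁/√(g·y₁) = 32.6/√(9.81×1.48) = 8.56.
Conjugate-depth relation: y₂/y₁ = ½[√(1 + 8Fr₁²) − 1] = ½[√586.6 − 1] = 11.6.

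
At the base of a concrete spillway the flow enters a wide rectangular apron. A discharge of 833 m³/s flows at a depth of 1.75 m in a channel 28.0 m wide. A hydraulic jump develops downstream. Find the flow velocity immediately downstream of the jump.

V₂ = 3.19 m/s

q = Q/b = 833/28.0 = 29.8 m²/s; V₁ = q/y₁ = 17.0 m/s. Fr₁ = V₁/√(g·y₁) = 4.10.
Sequent-depth ratio: y₂/y₁ = ½[√(1 + 8Fr₁²) − 1] = ½[√135.7 − 1] = 5.32.
y₂ = 5.32 × 1.75 = 9.32 m.
V₂ = q/y₂ = 29.8/9.32 = 3.19 m/s.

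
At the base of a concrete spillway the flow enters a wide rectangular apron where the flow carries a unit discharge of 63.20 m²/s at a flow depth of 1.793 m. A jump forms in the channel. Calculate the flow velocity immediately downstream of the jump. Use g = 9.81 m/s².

V₁ = q/y₁ = 63.20/1.793 = 35.25 m/s. Fr₁ = V₁/√(g·y₁) = 35.25/√(9.81×1.793) = 8.405.
By Bélanger, y₂/y₁ = ½[√(1 + 8Fr₁²) − 1] = ½[√566.09 − 1] = 11.40.
y₂ = 11.40 × 1.793 = 20.43 m.
V₂ = q/y₂ = 63.20/20.43 = 3.093 m/s.

V₂ = 3.093 m/s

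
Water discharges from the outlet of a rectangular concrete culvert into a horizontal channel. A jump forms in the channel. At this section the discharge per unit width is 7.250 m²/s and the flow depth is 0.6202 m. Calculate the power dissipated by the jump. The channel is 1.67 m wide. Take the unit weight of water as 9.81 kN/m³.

V₁ = q/y₁ = 7.250/0.6202 = 11.69 m/s. Fr₁ = V₁/√(g·y₁) = 11.69/√(9.81×0.6202) = 4.739.
From the momentum equation for a rectangular channel, y₂/y₁ = ½[√(1 + 8Fr₁²) − 1] = ½[√180.68 − 1] = 6.221.
y₂ = 6.221 × 0.6202 = 3.858 m.
Head loss: ΔE = (y₂ − y₁)³/(4y₁y₂) = (3.858 − 0.6202)³/(4×0.6202×3.858) = 33.95/9.571 = 3.547 m.
Q = q·b = 7.250 × 1.67 = 12.11 m³/s. P = γ·Q·ΔE = 9.81 × 12.11 × 3.547 = 421.3 kW.

P = 421.3 kW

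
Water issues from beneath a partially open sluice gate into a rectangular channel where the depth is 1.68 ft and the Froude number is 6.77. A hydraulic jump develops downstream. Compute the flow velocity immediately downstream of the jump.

Fr₁ = 6.77 (given).
From the momentum equation for a rectangular channel, y₂/y₁ = ½[√(1 + 8Fr₁²) − 1] = ½[√367.7 − 1] = 9.09.
y₂ = 9.09 × 1.68 = 15.3 ft.
V₁ = Fr₁·√(g·y₁) = 6.77×√(32.2×1.68) = 49.8 ft/s; q = V₁·y₁ = 83.7 ft²/s.
V₂ = q/y₂ = 83.7/15.3 = 5.48 ft/s.

V₂ = 5.48 ft/s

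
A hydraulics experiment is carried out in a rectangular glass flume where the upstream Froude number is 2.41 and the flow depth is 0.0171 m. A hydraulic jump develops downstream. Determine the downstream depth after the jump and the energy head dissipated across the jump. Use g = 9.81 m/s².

Fr₁ = 2.41 (given).
Conjugate-depth relation: y₂/y₁ = ½[√(1 + 8Fr₁²) − 1] = ½[√47.46 − 1] = 2.94.
y₂ = 2.94 × 0.0171 = 0.0504 m.
Head loss: ΔE = (y₂ − y₁)³/(4y₁y₂) = (0.0504 − 0.0171)³/(4×0.0171×0.0504) = 0.0000368/0.00344 = 0.0107 m.

y₂ = 0.0504 m; ΔE = 0.0107 m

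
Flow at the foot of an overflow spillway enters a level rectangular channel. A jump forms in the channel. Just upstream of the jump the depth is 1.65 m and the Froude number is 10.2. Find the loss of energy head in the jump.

ΔE = 64.1 m

Fr₁ = 10.2 (given).
Sequent-depth ratio: y₂/y₁ = ½[√(1 + 8Fr₁²) − 1] = ½[√833.3 − 1] = 13.9.
y₂ = 13.9 × 1.65 = 23.0 m.
Head loss: ΔE = (y₂ − y₁)³/(4y₁y₂) = (23.0 − 1.65)³/(4×1.65×23.0) = 9719/152 = 64.1 m.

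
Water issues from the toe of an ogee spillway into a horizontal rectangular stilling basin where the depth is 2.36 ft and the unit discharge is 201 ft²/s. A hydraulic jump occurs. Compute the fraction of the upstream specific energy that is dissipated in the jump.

ΔE/E₁ = 0.721 (72.1%)

V₁ = q/y₁ = 201/2.36 = 85.2 ft/s. Fr₁ = V₁/√(g·y₁) = 85.2/√(32.2×2.36) = 9.77.
Sequent-depth ratio: y₂/y₁ = ½[√(1 + 8Fr₁²) − 1] = ½[√764.6 − 1] = 13.3.
y₂ = 13.3 × 2.36 = 31.4 ft.
E₁ = y₁ + V₁²/2g = 115 ft. ΔE = (y₂ − y₁)³/(4y₁y₂) = 82.9 ft. ΔE/E₁ = 82.9/115 = 0.721.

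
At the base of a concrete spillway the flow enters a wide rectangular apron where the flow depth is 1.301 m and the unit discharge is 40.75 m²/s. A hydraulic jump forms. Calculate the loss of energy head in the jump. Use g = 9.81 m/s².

ΔE = 35.46 m

V₁ = q/y₁ = 40.75/1.301 = 31.32 m/s. Fr₁ = V₁/√(g·y₁) = 31.32/√(9.81×1.301) = 8.768.
Conjugate-depth relation: y₂/y₁ = ½[√(1 + 8Fr₁²) − 1] = ½[√615.96 − 1] = 11.91.
y₂ = 11.91 × 1.301 = 15.49 m.
Head loss: ΔE = (y₂ − y₁)³/(4y₁y₂) = (15.49 − 1.301)³/(4×1.301×15.49) = 2859/80.63 = 35.46 m.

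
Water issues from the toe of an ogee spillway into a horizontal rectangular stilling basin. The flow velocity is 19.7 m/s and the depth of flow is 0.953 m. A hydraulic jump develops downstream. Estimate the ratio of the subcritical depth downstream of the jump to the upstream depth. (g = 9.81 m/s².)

y₂/y₁ = 8.63

Fr₁ = V₁/√(g·y₁) = 19.7/√(9.81×0.953) = 6.44.
Conjugate-depth relation: y₂/y₁ = ½[√(1 + 8Fr₁²) − 1] = ½[√333.1 − 1] = 8.63.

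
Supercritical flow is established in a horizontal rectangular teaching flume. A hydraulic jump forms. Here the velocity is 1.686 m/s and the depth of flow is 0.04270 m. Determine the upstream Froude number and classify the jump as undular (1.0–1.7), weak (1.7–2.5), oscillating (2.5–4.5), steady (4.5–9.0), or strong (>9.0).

Fr₁ = V₁/√(g·y₁) = 1.686/√(9.81×0.04270) = 2.605.
Fr₁ = 2.605 lies in the oscillating range.

Fr₁ = 2.605; oscillating jump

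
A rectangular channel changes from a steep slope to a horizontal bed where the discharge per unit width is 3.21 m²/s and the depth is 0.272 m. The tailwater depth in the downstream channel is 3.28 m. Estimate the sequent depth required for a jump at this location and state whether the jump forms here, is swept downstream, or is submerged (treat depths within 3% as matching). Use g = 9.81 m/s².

y₂ = 2.65 m; the jump is submerged

V₁ = q/y₁ = 3.21/0.272 = 11.8 m/s. Fr₁ = V₁/√(g·y₁) = 11.8/√(9.81×0.272) = 7.22.
Bélanger equation: y₂/y₁ = ½[√(1 + 8Fr₁²) − 1] = ½[√418.6 − 1] = 9.73.
y₂ = 9.73 × 0.272 = 2.65 m.
Tailwater y_tw = 3.28 m: y_tw > y₂, so the jump is submerged.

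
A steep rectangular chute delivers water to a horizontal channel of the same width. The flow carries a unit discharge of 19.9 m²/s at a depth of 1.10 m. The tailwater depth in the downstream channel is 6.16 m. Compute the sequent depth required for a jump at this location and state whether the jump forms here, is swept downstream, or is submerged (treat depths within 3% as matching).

V₁ = q/y₁ = 19.9/1.10 = 18.1 m/s. Fr₁ = V₁/√(g·y₁) = 18.1/√(9.81×1.10) = 5.51.
Sequent-depth ratio: y₂/y₁ = ½[√(1 + 8Fr₁²) − 1] = ½[√243.6 − 1] = 7.30.
y₂ = 7.30 × 1.10 = 8.03 m.
Tailwater y_tw = 6.16 m: y_tw < y₂, so the jump is swept downstream.

y₂ = 8.03 m; the jump is swept downstream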